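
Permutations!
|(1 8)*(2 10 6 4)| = |(1 8)(2 10 6 4)| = 4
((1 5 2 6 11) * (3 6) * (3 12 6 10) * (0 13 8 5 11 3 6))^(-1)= ((0 13 8 5 2 12)(1 11)(3 10 6))^(-1)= (0 12 2 5 8 13)(1 11)(3 6 10)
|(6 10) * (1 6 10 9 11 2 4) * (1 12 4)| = 10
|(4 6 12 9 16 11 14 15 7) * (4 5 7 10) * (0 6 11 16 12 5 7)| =30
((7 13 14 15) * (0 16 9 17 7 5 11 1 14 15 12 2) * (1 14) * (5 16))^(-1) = ((0 5 11 14 12 2)(7 13 15 16 9 17))^(-1) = (0 2 12 14 11 5)(7 17 9 16 15 13)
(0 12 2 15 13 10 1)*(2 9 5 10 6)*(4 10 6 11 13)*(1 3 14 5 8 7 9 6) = (0 12 6 2 15 4 10 3 14 5 1)(7 9 8)(11 13) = [12, 0, 15, 14, 10, 1, 2, 9, 7, 8, 3, 13, 6, 11, 5, 4]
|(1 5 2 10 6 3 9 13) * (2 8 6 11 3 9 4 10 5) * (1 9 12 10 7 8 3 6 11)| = |(1 2 5 3 4 7 8 11 6 12 10)(9 13)| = 22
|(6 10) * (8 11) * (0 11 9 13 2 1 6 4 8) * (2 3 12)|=|(0 11)(1 6 10 4 8 9 13 3 12 2)|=10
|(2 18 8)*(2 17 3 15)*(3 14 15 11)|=|(2 18 8 17 14 15)(3 11)|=6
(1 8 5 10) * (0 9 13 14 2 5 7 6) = (0 9 13 14 2 5 10 1 8 7 6) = [9, 8, 5, 3, 4, 10, 0, 6, 7, 13, 1, 11, 12, 14, 2]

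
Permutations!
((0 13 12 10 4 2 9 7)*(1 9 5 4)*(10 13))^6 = (13)(0 10 1 9 7)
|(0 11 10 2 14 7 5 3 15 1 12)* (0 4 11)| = |(1 12 4 11 10 2 14 7 5 3 15)| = 11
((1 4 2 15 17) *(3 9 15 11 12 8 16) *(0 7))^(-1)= (0 7)(1 17 15 9 3 16 8 12 11 2 4)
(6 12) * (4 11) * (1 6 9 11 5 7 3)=[0, 6, 2, 1, 5, 7, 12, 3, 8, 11, 10, 4, 9]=(1 6 12 9 11 4 5 7 3)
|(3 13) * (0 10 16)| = 6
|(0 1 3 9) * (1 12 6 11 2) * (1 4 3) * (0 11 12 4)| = |(0 4 3 9 11 2)(6 12)| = 6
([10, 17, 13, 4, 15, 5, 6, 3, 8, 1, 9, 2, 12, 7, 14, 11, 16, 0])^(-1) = (0 17 1 9 10)(2 11 15 4 3 7 13)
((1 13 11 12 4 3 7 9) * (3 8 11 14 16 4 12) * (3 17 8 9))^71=(1 9 4 16 14 13)(3 7)(8 17 11)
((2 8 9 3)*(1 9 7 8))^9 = ((1 9 3 2)(7 8))^9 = (1 9 3 2)(7 8)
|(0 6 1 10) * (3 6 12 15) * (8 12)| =|(0 8 12 15 3 6 1 10)| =8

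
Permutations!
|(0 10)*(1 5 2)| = |(0 10)(1 5 2)| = 6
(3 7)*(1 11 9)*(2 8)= [0, 11, 8, 7, 4, 5, 6, 3, 2, 1, 10, 9]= (1 11 9)(2 8)(3 7)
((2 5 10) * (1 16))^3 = ((1 16)(2 5 10))^3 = (1 16)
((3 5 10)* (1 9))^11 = (1 9)(3 10 5)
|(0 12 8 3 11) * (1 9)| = |(0 12 8 3 11)(1 9)| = 10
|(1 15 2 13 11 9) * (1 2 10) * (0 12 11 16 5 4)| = |(0 12 11 9 2 13 16 5 4)(1 15 10)| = 9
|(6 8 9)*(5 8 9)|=|(5 8)(6 9)|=2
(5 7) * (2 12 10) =(2 12 10)(5 7) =[0, 1, 12, 3, 4, 7, 6, 5, 8, 9, 2, 11, 10]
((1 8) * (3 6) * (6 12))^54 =((1 8)(3 12 6))^54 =(12)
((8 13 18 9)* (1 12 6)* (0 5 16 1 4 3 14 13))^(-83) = (0 14 1 9 4 5 13 12 8 3 16 18 6) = ((0 5 16 1 12 6 4 3 14 13 18 9 8))^(-83)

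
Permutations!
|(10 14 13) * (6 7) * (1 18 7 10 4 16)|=9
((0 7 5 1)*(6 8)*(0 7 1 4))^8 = ((0 1 7 5 4)(6 8))^8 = (8)(0 5 1 4 7)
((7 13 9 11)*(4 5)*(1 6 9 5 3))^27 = ((1 6 9 11 7 13 5 4 3))^27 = (13)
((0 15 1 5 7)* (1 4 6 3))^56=(15)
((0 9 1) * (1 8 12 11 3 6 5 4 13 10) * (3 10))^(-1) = ((0 9 8 12 11 10 1)(3 6 5 4 13))^(-1) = (0 1 10 11 12 8 9)(3 13 4 5 6)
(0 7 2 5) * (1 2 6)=(0 7 6 1 2 5)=[7, 2, 5, 3, 4, 0, 1, 6]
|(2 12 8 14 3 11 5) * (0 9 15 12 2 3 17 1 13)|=9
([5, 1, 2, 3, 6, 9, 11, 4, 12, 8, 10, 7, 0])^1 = (0 5 9 8 12)(4 6 11 7)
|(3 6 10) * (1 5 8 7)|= |(1 5 8 7)(3 6 10)|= 12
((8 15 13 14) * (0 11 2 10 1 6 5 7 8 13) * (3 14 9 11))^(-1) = ((0 3 14 13 9 11 2 10 1 6 5 7 8 15))^(-1) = (0 15 8 7 5 6 1 10 2 11 9 13 14 3)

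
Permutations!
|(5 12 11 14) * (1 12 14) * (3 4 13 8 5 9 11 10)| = 11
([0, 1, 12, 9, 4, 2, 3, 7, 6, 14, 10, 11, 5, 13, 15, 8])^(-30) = [0, 1, 2, 3, 4, 5, 6, 7, 8, 9, 10, 11, 12, 13, 14, 15]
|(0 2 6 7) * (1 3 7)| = |(0 2 6 1 3 7)| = 6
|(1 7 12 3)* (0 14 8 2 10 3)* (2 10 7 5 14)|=|(0 2 7 12)(1 5 14 8 10 3)|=12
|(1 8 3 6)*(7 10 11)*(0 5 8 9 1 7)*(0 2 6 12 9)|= |(0 5 8 3 12 9 1)(2 6 7 10 11)|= 35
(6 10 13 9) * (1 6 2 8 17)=(1 6 10 13 9 2 8 17)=[0, 6, 8, 3, 4, 5, 10, 7, 17, 2, 13, 11, 12, 9, 14, 15, 16, 1]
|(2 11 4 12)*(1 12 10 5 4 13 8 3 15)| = 24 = |(1 12 2 11 13 8 3 15)(4 10 5)|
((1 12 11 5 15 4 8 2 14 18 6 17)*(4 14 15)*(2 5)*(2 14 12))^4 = (1 11 17 12 6 15 18 2 14)(4 8 5)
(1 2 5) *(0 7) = (0 7)(1 2 5) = [7, 2, 5, 3, 4, 1, 6, 0]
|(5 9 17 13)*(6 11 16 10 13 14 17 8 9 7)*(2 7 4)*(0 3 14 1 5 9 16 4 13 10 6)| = 15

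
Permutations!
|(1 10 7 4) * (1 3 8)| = 6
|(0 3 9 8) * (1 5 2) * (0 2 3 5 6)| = |(0 5 3 9 8 2 1 6)| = 8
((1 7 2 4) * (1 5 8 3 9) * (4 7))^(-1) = ((1 4 5 8 3 9)(2 7))^(-1) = (1 9 3 8 5 4)(2 7)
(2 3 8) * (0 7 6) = [7, 1, 3, 8, 4, 5, 0, 6, 2] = (0 7 6)(2 3 8)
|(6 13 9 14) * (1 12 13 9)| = 3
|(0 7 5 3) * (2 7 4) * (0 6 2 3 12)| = |(0 4 3 6 2 7 5 12)| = 8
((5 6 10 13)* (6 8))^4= (5 13 10 6 8)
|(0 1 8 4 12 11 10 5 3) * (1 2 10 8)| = 20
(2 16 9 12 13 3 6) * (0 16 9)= (0 16)(2 9 12 13 3 6)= [16, 1, 9, 6, 4, 5, 2, 7, 8, 12, 10, 11, 13, 3, 14, 15, 0]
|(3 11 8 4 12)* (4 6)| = 6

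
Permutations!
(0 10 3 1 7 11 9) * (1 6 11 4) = (0 10 3 6 11 9)(1 7 4) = [10, 7, 2, 6, 1, 5, 11, 4, 8, 0, 3, 9]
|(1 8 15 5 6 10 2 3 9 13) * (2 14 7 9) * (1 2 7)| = 35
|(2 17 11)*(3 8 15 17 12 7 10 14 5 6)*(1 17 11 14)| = 13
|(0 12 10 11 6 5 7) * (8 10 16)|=9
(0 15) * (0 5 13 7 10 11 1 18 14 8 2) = [15, 18, 0, 3, 4, 13, 6, 10, 2, 9, 11, 1, 12, 7, 8, 5, 16, 17, 14] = (0 15 5 13 7 10 11 1 18 14 8 2)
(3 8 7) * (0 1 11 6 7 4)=[1, 11, 2, 8, 0, 5, 7, 3, 4, 9, 10, 6]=(0 1 11 6 7 3 8 4)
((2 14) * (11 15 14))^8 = (15)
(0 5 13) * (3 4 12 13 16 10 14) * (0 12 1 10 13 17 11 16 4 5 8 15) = (0 8 15)(1 10 14 3 5 4)(11 16 13 12 17) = [8, 10, 2, 5, 1, 4, 6, 7, 15, 9, 14, 16, 17, 12, 3, 0, 13, 11]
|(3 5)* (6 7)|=2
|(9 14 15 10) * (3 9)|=5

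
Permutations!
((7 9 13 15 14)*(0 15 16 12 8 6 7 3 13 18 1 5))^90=(0 12 1 13 9 14 6)(3 7 15 8 5 16 18)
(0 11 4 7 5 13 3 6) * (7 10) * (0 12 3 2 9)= (0 11 4 10 7 5 13 2 9)(3 6 12)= [11, 1, 9, 6, 10, 13, 12, 5, 8, 0, 7, 4, 3, 2]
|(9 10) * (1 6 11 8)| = |(1 6 11 8)(9 10)| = 4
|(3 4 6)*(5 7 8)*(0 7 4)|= 7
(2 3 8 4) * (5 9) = (2 3 8 4)(5 9) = [0, 1, 3, 8, 2, 9, 6, 7, 4, 5]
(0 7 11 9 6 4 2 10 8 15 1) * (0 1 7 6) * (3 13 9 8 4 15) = [6, 1, 10, 13, 2, 5, 15, 11, 3, 0, 4, 8, 12, 9, 14, 7] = (0 6 15 7 11 8 3 13 9)(2 10 4)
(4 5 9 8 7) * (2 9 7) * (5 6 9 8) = (2 8)(4 6 9 5 7) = [0, 1, 8, 3, 6, 7, 9, 4, 2, 5]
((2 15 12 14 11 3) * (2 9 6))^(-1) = (2 6 9 3 11 14 12 15)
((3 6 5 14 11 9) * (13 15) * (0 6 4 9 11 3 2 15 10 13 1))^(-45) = ((0 6 5 14 3 4 9 2 15 1)(10 13))^(-45) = (0 4)(1 3)(2 5)(6 9)(10 13)(14 15)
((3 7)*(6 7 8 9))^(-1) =(3 7 6 9 8)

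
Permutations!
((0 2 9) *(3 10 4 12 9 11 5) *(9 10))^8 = ((0 2 11 5 3 9)(4 12 10))^8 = (0 11 3)(2 5 9)(4 10 12)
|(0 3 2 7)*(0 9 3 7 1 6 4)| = 8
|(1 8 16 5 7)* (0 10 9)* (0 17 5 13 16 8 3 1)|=6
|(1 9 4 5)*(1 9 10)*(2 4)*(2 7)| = |(1 10)(2 4 5 9 7)| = 10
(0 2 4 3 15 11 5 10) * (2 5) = (0 5 10)(2 4 3 15 11) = [5, 1, 4, 15, 3, 10, 6, 7, 8, 9, 0, 2, 12, 13, 14, 11]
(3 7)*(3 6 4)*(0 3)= (0 3 7 6 4)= [3, 1, 2, 7, 0, 5, 4, 6]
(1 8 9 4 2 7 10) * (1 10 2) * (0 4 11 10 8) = (0 4 1)(2 7)(8 9 11 10) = [4, 0, 7, 3, 1, 5, 6, 2, 9, 11, 8, 10]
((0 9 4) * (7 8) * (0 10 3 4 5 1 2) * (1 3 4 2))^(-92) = (10)(0 3 9 2 5)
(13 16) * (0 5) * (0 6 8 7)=(0 5 6 8 7)(13 16)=[5, 1, 2, 3, 4, 6, 8, 0, 7, 9, 10, 11, 12, 16, 14, 15, 13]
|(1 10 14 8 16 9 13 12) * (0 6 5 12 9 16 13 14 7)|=|(16)(0 6 5 12 1 10 7)(8 13 9 14)|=28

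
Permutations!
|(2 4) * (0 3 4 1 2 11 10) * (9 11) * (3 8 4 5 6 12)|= |(0 8 4 9 11 10)(1 2)(3 5 6 12)|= 12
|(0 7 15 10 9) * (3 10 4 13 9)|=|(0 7 15 4 13 9)(3 10)|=6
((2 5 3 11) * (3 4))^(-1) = (2 11 3 4 5)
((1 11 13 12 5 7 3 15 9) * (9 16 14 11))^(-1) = ((1 9)(3 15 16 14 11 13 12 5 7))^(-1) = (1 9)(3 7 5 12 13 11 14 16 15)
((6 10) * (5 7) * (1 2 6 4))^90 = ((1 2 6 10 4)(5 7))^90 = (10)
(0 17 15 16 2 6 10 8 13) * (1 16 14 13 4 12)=[17, 16, 6, 3, 12, 5, 10, 7, 4, 9, 8, 11, 1, 0, 13, 14, 2, 15]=(0 17 15 14 13)(1 16 2 6 10 8 4 12)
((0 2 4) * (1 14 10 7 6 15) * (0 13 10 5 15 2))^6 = (1 5)(14 15)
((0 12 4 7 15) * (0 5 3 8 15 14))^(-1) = (0 14 7 4 12)(3 5 15 8)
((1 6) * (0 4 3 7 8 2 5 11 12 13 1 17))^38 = ((0 4 3 7 8 2 5 11 12 13 1 6 17))^38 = (0 17 6 1 13 12 11 5 2 8 7 3 4)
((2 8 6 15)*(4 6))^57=((2 8 4 6 15))^57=(2 4 15 8 6)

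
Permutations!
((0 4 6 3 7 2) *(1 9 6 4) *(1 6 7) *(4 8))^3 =((0 6 3 1 9 7 2)(4 8))^3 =(0 1 2 3 7 6 9)(4 8)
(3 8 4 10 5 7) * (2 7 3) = (2 7)(3 8 4 10 5) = [0, 1, 7, 8, 10, 3, 6, 2, 4, 9, 5]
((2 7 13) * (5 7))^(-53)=((2 5 7 13))^(-53)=(2 13 7 5)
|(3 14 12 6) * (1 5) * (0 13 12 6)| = 6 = |(0 13 12)(1 5)(3 14 6)|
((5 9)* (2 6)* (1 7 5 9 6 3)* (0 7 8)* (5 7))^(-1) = (9)(0 8 1 3 2 6 5)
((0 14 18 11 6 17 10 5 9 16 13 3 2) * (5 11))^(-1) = (0 2 3 13 16 9 5 18 14)(6 11 10 17)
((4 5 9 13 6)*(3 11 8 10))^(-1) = ((3 11 8 10)(4 5 9 13 6))^(-1) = (3 10 8 11)(4 6 13 9 5)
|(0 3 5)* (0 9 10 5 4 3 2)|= 6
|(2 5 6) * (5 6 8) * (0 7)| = |(0 7)(2 6)(5 8)| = 2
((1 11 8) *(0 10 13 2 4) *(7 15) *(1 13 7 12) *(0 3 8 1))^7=(0 7 12 10 15)(1 11)(2 3 13 4 8)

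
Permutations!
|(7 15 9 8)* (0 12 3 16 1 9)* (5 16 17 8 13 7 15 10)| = |(0 12 3 17 8 15)(1 9 13 7 10 5 16)| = 42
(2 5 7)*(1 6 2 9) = (1 6 2 5 7 9) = [0, 6, 5, 3, 4, 7, 2, 9, 8, 1]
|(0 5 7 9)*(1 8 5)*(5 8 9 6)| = 3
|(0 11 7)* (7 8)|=4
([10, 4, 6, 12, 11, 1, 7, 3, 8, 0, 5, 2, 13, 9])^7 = (0 6 10 7 5 3 1 12 4 13 11 9 2)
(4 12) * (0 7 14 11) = [7, 1, 2, 3, 12, 5, 6, 14, 8, 9, 10, 0, 4, 13, 11] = (0 7 14 11)(4 12)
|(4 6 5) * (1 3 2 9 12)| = |(1 3 2 9 12)(4 6 5)| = 15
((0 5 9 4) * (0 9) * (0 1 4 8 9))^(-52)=(9)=((0 5 1 4)(8 9))^(-52)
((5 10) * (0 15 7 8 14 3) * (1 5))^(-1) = (0 3 14 8 7 15)(1 10 5)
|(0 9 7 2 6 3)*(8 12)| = 6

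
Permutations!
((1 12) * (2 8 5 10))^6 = ((1 12)(2 8 5 10))^6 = (12)(2 5)(8 10)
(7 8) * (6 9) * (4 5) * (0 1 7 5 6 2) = (0 1 7 8 5 4 6 9 2) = [1, 7, 0, 3, 6, 4, 9, 8, 5, 2]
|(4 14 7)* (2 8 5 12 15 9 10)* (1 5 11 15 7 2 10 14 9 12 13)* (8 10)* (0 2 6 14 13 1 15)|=|(0 2 10 8 11)(1 5)(4 9 13 15 12 7)(6 14)|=30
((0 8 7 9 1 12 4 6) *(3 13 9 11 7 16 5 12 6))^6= (0 3 8 13 16 9 5 1 12 6 4)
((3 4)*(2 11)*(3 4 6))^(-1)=(2 11)(3 6)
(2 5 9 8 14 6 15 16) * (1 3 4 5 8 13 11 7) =[0, 3, 8, 4, 5, 9, 15, 1, 14, 13, 10, 7, 12, 11, 6, 16, 2] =(1 3 4 5 9 13 11 7)(2 8 14 6 15 16)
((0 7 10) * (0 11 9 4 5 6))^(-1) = ((0 7 10 11 9 4 5 6))^(-1) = (0 6 5 4 9 11 10 7)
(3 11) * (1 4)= (1 4)(3 11)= [0, 4, 2, 11, 1, 5, 6, 7, 8, 9, 10, 3]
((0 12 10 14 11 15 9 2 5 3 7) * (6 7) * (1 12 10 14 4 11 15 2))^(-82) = (0 7 6 3 5 2 11 4 10)(1 15 12 9 14)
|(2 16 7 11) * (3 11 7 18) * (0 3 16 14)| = |(0 3 11 2 14)(16 18)| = 10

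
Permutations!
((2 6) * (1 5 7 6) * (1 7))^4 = ((1 5)(2 7 6))^4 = (2 7 6)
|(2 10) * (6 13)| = 2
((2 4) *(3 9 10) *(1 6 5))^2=(1 5 6)(3 10 9)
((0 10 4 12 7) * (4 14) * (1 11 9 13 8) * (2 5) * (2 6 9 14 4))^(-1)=((0 10 4 12 7)(1 11 14 2 5 6 9 13 8))^(-1)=(0 7 12 4 10)(1 8 13 9 6 5 2 14 11)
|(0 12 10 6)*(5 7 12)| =|(0 5 7 12 10 6)| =6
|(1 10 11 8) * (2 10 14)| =|(1 14 2 10 11 8)| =6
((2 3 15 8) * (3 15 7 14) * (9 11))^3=((2 15 8)(3 7 14)(9 11))^3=(15)(9 11)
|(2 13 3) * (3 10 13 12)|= |(2 12 3)(10 13)|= 6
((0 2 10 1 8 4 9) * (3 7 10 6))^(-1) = ((0 2 6 3 7 10 1 8 4 9))^(-1) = (0 9 4 8 1 10 7 3 6 2)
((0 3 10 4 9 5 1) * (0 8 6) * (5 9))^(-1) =(0 6 8 1 5 4 10 3)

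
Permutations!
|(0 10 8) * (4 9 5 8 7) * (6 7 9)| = 15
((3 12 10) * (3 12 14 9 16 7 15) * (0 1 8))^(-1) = ((0 1 8)(3 14 9 16 7 15)(10 12))^(-1) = (0 8 1)(3 15 7 16 9 14)(10 12)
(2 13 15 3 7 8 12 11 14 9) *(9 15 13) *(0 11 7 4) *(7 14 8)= (0 11 8 12 14 15 3 4)(2 9)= [11, 1, 9, 4, 0, 5, 6, 7, 12, 2, 10, 8, 14, 13, 15, 3]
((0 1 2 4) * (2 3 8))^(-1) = ((0 1 3 8 2 4))^(-1) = (0 4 2 8 3 1)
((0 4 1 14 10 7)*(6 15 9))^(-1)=((0 4 1 14 10 7)(6 15 9))^(-1)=(0 7 10 14 1 4)(6 9 15)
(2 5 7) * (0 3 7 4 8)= (0 3 7 2 5 4 8)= [3, 1, 5, 7, 8, 4, 6, 2, 0]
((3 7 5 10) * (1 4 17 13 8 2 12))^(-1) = (1 12 2 8 13 17 4)(3 10 5 7)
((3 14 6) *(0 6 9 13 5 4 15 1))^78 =((0 6 3 14 9 13 5 4 15 1))^78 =(0 15 5 9 3)(1 4 13 14 6)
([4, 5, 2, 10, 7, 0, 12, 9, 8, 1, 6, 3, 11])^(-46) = (0 7 1)(3 11 12 6 10)(4 9 5)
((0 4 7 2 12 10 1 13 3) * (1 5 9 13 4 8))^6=((0 8 1 4 7 2 12 10 5 9 13 3))^6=(0 12)(1 5)(2 3)(4 9)(7 13)(8 10)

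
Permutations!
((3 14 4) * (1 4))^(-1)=((1 4 3 14))^(-1)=(1 14 3 4)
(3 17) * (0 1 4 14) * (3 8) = (0 1 4 14)(3 17 8) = [1, 4, 2, 17, 14, 5, 6, 7, 3, 9, 10, 11, 12, 13, 0, 15, 16, 8]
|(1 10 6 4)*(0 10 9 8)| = |(0 10 6 4 1 9 8)| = 7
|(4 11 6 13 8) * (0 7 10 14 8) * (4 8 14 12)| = |(14)(0 7 10 12 4 11 6 13)| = 8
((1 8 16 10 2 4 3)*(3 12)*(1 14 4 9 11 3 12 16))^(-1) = ((1 8)(2 9 11 3 14 4 16 10))^(-1) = (1 8)(2 10 16 4 14 3 11 9)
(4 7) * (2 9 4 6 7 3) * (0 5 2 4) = [5, 1, 9, 4, 3, 2, 7, 6, 8, 0] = (0 5 2 9)(3 4)(6 7)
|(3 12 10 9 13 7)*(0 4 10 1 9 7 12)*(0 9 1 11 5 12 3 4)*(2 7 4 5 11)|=12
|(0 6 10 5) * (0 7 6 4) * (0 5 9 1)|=|(0 4 5 7 6 10 9 1)|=8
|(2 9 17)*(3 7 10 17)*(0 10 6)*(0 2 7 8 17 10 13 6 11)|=|(0 13 6 2 9 3 8 17 7 11)|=10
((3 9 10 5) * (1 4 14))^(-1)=((1 4 14)(3 9 10 5))^(-1)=(1 14 4)(3 5 10 9)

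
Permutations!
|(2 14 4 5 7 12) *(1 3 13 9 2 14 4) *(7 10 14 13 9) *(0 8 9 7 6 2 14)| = 14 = |(0 8 9 14 1 3 7 12 13 6 2 4 5 10)|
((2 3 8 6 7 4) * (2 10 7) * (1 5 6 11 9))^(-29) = (1 2 11 5 3 9 6 8)(4 10 7)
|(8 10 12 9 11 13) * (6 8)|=7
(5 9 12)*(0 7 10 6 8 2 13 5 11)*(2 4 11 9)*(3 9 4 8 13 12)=(0 7 10 6 13 5 2 12 4 11)(3 9)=[7, 1, 12, 9, 11, 2, 13, 10, 8, 3, 6, 0, 4, 5]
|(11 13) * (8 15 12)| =6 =|(8 15 12)(11 13)|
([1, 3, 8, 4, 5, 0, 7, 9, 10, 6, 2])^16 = [1, 3, 8, 4, 5, 0, 7, 9, 10, 6, 2]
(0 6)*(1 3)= [6, 3, 2, 1, 4, 5, 0]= (0 6)(1 3)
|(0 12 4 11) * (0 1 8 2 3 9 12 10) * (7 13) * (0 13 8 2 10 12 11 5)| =|(0 12 4 5)(1 2 3 9 11)(7 8 10 13)| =20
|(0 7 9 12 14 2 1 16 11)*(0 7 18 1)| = |(0 18 1 16 11 7 9 12 14 2)| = 10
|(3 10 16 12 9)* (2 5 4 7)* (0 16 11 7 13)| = |(0 16 12 9 3 10 11 7 2 5 4 13)| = 12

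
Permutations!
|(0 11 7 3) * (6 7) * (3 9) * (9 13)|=7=|(0 11 6 7 13 9 3)|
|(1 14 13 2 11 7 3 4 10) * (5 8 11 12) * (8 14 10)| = |(1 10)(2 12 5 14 13)(3 4 8 11 7)| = 10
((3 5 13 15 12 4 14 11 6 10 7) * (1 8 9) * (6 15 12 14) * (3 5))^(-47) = ((1 8 9)(4 6 10 7 5 13 12)(11 15 14))^(-47) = (1 8 9)(4 10 5 12 6 7 13)(11 15 14)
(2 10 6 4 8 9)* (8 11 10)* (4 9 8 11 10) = (2 11 4 10 6 9) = [0, 1, 11, 3, 10, 5, 9, 7, 8, 2, 6, 4]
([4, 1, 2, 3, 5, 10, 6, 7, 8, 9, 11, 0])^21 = [4, 1, 2, 3, 5, 10, 6, 7, 8, 9, 11, 0]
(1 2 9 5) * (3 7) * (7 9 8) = [0, 2, 8, 9, 4, 1, 6, 3, 7, 5] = (1 2 8 7 3 9 5)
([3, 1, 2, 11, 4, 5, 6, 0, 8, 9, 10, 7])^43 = [7, 1, 2, 0, 4, 5, 6, 11, 8, 9, 10, 3]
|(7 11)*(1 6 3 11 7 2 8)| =|(1 6 3 11 2 8)| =6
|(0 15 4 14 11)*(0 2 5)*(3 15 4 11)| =|(0 4 14 3 15 11 2 5)| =8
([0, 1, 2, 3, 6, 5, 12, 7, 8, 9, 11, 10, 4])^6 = (12)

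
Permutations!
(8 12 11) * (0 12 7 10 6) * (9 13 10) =(0 12 11 8 7 9 13 10 6) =[12, 1, 2, 3, 4, 5, 0, 9, 7, 13, 6, 8, 11, 10]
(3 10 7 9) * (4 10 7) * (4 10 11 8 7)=(3 4 11 8 7 9)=[0, 1, 2, 4, 11, 5, 6, 9, 7, 3, 10, 8]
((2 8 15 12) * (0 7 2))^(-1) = (0 12 15 8 2 7)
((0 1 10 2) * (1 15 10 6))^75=(0 2 10 15)(1 6)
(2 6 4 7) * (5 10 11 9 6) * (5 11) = (2 11 9 6 4 7)(5 10) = [0, 1, 11, 3, 7, 10, 4, 2, 8, 6, 5, 9]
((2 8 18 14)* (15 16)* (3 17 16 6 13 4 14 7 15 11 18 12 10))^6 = (2 16 13 10 7)(3 15 8 11 4)(6 12 18 14 17) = ((2 8 12 10 3 17 16 11 18 7 15 6 13 4 14))^6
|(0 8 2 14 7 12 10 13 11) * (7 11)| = 20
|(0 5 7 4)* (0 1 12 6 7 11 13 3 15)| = 30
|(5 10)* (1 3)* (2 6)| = 2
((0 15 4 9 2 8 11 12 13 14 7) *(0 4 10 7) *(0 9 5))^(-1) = (0 5 4 7 10 15)(2 9 14 13 12 11 8) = ((0 15 10 7 4 5)(2 8 11 12 13 14 9))^(-1)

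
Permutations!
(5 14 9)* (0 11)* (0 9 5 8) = (0 11 9 8)(5 14) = [11, 1, 2, 3, 4, 14, 6, 7, 0, 8, 10, 9, 12, 13, 5]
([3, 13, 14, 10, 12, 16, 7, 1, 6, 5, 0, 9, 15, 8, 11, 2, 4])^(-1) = (0 10 3)(1 7 6 8 13)(2 15 12 4 16 5 9 11 14)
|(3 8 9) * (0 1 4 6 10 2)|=|(0 1 4 6 10 2)(3 8 9)|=6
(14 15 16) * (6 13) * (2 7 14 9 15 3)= (2 7 14 3)(6 13)(9 15 16)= [0, 1, 7, 2, 4, 5, 13, 14, 8, 15, 10, 11, 12, 6, 3, 16, 9]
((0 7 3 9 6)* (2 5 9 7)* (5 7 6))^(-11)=((0 2 7 3 6)(5 9))^(-11)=(0 6 3 7 2)(5 9)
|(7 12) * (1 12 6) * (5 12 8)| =6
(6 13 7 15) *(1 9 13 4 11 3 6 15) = (15)(1 9 13 7)(3 6 4 11) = [0, 9, 2, 6, 11, 5, 4, 1, 8, 13, 10, 3, 12, 7, 14, 15]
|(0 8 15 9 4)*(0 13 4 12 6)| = 6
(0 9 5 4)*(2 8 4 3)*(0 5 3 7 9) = [0, 1, 8, 2, 5, 7, 6, 9, 4, 3] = (2 8 4 5 7 9 3)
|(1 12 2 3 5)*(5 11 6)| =7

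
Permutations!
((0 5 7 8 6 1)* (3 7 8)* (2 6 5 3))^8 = (8)(0 7 6)(1 3 2)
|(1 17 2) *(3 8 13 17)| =6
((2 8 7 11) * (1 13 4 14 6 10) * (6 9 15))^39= ((1 13 4 14 9 15 6 10)(2 8 7 11))^39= (1 10 6 15 9 14 4 13)(2 11 7 8)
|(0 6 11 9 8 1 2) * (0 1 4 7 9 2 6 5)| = |(0 5)(1 6 11 2)(4 7 9 8)| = 4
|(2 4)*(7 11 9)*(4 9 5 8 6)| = |(2 9 7 11 5 8 6 4)| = 8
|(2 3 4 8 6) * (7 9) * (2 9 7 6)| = 4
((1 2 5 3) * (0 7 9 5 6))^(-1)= (0 6 2 1 3 5 9 7)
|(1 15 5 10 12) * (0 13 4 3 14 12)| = |(0 13 4 3 14 12 1 15 5 10)| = 10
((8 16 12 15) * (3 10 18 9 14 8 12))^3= ((3 10 18 9 14 8 16)(12 15))^3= (3 9 16 18 8 10 14)(12 15)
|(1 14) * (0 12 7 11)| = |(0 12 7 11)(1 14)| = 4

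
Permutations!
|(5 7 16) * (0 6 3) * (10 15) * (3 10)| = 15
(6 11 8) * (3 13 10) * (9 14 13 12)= [0, 1, 2, 12, 4, 5, 11, 7, 6, 14, 3, 8, 9, 10, 13]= (3 12 9 14 13 10)(6 11 8)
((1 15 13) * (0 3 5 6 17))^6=(0 3 5 6 17)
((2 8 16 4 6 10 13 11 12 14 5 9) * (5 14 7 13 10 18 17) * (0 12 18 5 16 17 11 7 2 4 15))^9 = (0 2 17 15 12 8 16)(4 6 5 9)(7 13)(11 18)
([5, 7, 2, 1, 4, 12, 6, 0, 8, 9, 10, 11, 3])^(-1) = (0 7 1 3 12 5)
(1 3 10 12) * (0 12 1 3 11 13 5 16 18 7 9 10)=[12, 11, 2, 0, 4, 16, 6, 9, 8, 10, 1, 13, 3, 5, 14, 15, 18, 17, 7]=(0 12 3)(1 11 13 5 16 18 7 9 10)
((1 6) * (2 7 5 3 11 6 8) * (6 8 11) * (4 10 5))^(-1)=((1 11 8 2 7 4 10 5 3 6))^(-1)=(1 6 3 5 10 4 7 2 8 11)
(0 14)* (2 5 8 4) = (0 14)(2 5 8 4) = [14, 1, 5, 3, 2, 8, 6, 7, 4, 9, 10, 11, 12, 13, 0]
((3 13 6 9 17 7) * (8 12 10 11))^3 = (3 9)(6 7)(8 11 10 12)(13 17)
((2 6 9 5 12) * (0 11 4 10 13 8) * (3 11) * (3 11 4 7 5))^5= ((0 11 7 5 12 2 6 9 3 4 10 13 8))^5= (0 2 10 7 9 8 12 4 11 6 13 5 3)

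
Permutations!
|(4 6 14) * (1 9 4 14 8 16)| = 6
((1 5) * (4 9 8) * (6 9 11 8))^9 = ((1 5)(4 11 8)(6 9))^9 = (11)(1 5)(6 9)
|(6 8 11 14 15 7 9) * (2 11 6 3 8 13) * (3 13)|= |(2 11 14 15 7 9 13)(3 8 6)|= 21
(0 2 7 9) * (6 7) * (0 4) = (0 2 6 7 9 4) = [2, 1, 6, 3, 0, 5, 7, 9, 8, 4]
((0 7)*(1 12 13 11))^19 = (0 7)(1 11 13 12)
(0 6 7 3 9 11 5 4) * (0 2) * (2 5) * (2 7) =(0 6 2)(3 9 11 7)(4 5) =[6, 1, 0, 9, 5, 4, 2, 3, 8, 11, 10, 7]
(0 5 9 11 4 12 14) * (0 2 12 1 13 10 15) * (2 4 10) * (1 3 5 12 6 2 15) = (0 12 14 4 3 5 9 11 10 1 13 15)(2 6) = [12, 13, 6, 5, 3, 9, 2, 7, 8, 11, 1, 10, 14, 15, 4, 0]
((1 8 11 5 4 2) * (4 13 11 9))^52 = ((1 8 9 4 2)(5 13 11))^52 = (1 9 2 8 4)(5 13 11)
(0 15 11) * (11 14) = (0 15 14 11) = [15, 1, 2, 3, 4, 5, 6, 7, 8, 9, 10, 0, 12, 13, 11, 14]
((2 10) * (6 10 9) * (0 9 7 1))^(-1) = (0 1 7 2 10 6 9)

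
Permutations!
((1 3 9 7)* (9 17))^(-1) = (1 7 9 17 3)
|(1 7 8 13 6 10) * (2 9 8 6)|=|(1 7 6 10)(2 9 8 13)|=4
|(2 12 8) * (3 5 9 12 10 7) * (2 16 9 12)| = 9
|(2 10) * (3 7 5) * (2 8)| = 3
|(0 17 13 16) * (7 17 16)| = 6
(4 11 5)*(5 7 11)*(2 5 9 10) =[0, 1, 5, 3, 9, 4, 6, 11, 8, 10, 2, 7] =(2 5 4 9 10)(7 11)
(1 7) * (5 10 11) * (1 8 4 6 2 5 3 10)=(1 7 8 4 6 2 5)(3 10 11)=[0, 7, 5, 10, 6, 1, 2, 8, 4, 9, 11, 3]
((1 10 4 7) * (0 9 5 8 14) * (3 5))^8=((0 9 3 5 8 14)(1 10 4 7))^8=(0 3 8)(5 14 9)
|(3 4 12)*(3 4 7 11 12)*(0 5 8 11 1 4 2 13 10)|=8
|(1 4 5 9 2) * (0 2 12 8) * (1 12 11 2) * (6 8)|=10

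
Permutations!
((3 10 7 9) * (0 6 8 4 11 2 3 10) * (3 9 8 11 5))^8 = (0 4 10 11 3 8 9 6 5 7 2)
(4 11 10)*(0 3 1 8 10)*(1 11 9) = (0 3 11)(1 8 10 4 9) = [3, 8, 2, 11, 9, 5, 6, 7, 10, 1, 4, 0]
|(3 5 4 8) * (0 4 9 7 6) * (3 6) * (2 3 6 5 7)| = 9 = |(0 4 8 5 9 2 3 7 6)|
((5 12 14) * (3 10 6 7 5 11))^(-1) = ((3 10 6 7 5 12 14 11))^(-1) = (3 11 14 12 5 7 6 10)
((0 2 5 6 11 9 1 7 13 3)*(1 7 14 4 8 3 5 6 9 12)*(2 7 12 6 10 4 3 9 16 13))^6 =(16)(0 9 7 12 2 1 10 14 4 3 8)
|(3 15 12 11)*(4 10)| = |(3 15 12 11)(4 10)| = 4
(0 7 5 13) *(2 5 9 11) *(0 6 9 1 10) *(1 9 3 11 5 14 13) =[7, 10, 14, 11, 4, 1, 3, 9, 8, 5, 0, 2, 12, 6, 13] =(0 7 9 5 1 10)(2 14 13 6 3 11)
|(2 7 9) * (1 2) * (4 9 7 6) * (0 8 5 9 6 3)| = |(0 8 5 9 1 2 3)(4 6)| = 14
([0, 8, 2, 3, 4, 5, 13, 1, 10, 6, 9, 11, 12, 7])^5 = [0, 13, 2, 3, 4, 5, 10, 6, 7, 8, 1, 11, 12, 9]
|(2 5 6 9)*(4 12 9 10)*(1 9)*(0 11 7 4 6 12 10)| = |(0 11 7 4 10 6)(1 9 2 5 12)| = 30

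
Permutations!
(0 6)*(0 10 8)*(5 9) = (0 6 10 8)(5 9) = [6, 1, 2, 3, 4, 9, 10, 7, 0, 5, 8]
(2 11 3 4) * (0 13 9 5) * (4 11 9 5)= (0 13 5)(2 9 4)(3 11)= [13, 1, 9, 11, 2, 0, 6, 7, 8, 4, 10, 3, 12, 5]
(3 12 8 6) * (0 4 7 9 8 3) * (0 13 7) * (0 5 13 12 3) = [4, 1, 2, 3, 5, 13, 12, 9, 6, 8, 10, 11, 0, 7] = (0 4 5 13 7 9 8 6 12)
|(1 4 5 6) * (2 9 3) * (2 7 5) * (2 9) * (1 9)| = 10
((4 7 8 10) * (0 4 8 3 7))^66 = ((0 4)(3 7)(8 10))^66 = (10)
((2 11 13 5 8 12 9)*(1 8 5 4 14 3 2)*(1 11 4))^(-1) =(1 13 11 9 12 8)(2 3 14 4) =((1 8 12 9 11 13)(2 4 14 3))^(-1)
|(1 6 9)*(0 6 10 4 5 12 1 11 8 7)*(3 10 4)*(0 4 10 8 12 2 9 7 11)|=|(0 6 7 4 5 2 9)(1 10 3 8 11 12)|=42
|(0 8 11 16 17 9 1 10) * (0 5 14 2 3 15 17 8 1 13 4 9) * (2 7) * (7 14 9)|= 12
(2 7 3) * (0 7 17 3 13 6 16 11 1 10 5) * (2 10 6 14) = (0 7 13 14 2 17 3 10 5)(1 6 16 11) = [7, 6, 17, 10, 4, 0, 16, 13, 8, 9, 5, 1, 12, 14, 2, 15, 11, 3]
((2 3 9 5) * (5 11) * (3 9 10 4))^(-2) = (2 11)(3 10 4)(5 9)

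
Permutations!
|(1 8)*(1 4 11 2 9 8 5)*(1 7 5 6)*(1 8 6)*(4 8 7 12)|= 8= |(2 9 6 7 5 12 4 11)|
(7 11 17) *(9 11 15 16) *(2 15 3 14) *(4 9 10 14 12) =(2 15 16 10 14)(3 12 4 9 11 17 7) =[0, 1, 15, 12, 9, 5, 6, 3, 8, 11, 14, 17, 4, 13, 2, 16, 10, 7]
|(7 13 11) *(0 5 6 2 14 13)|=8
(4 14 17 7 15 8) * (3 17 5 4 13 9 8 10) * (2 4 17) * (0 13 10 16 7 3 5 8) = [13, 1, 4, 2, 14, 17, 6, 15, 10, 0, 5, 11, 12, 9, 8, 16, 7, 3] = (0 13 9)(2 4 14 8 10 5 17 3)(7 15 16)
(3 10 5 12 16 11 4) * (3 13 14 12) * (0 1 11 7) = (0 1 11 4 13 14 12 16 7)(3 10 5) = [1, 11, 2, 10, 13, 3, 6, 0, 8, 9, 5, 4, 16, 14, 12, 15, 7]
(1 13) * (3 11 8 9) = [0, 13, 2, 11, 4, 5, 6, 7, 9, 3, 10, 8, 12, 1] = (1 13)(3 11 8 9)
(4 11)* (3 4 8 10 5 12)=(3 4 11 8 10 5 12)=[0, 1, 2, 4, 11, 12, 6, 7, 10, 9, 5, 8, 3]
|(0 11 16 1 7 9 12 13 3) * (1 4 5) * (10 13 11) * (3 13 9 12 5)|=11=|(0 10 9 5 1 7 12 11 16 4 3)|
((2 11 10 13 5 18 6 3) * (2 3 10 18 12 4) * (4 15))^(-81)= ((2 11 18 6 10 13 5 12 15 4))^(-81)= (2 4 15 12 5 13 10 6 18 11)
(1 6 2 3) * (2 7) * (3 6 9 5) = [0, 9, 6, 1, 4, 3, 7, 2, 8, 5] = (1 9 5 3)(2 6 7)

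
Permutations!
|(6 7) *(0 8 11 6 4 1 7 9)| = |(0 8 11 6 9)(1 7 4)| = 15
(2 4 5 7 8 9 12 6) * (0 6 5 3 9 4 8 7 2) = (0 6)(2 8 4 3 9 12 5) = [6, 1, 8, 9, 3, 2, 0, 7, 4, 12, 10, 11, 5]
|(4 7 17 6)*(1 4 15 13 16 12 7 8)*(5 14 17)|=9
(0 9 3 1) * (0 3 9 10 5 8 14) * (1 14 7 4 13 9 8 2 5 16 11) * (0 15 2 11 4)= (0 10 16 4 13 9 8 7)(1 3 14 15 2 5 11)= [10, 3, 5, 14, 13, 11, 6, 0, 7, 8, 16, 1, 12, 9, 15, 2, 4]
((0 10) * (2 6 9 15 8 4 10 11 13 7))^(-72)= ((0 11 13 7 2 6 9 15 8 4 10))^(-72)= (0 6 10 2 4 7 8 13 15 11 9)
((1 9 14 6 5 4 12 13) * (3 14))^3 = (1 14 4)(3 5 13)(6 12 9)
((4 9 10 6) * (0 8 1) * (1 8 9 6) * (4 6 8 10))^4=((0 9 4 8 10 1))^4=(0 10 4)(1 8 9)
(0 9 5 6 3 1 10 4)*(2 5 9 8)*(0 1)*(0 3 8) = (1 10 4)(2 5 6 8) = [0, 10, 5, 3, 1, 6, 8, 7, 2, 9, 4]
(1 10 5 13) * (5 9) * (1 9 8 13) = (1 10 8 13 9 5) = [0, 10, 2, 3, 4, 1, 6, 7, 13, 5, 8, 11, 12, 9]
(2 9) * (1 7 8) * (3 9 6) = (1 7 8)(2 6 3 9) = [0, 7, 6, 9, 4, 5, 3, 8, 1, 2]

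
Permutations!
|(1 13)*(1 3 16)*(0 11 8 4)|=4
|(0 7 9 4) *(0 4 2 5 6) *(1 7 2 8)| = 4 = |(0 2 5 6)(1 7 9 8)|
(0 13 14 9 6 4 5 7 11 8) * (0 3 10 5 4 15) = (0 13 14 9 6 15)(3 10 5 7 11 8) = [13, 1, 2, 10, 4, 7, 15, 11, 3, 6, 5, 8, 12, 14, 9, 0]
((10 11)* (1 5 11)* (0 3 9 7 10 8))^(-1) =((0 3 9 7 10 1 5 11 8))^(-1) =(0 8 11 5 1 10 7 9 3)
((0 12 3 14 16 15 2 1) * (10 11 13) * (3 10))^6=(0 14 12 16 10 15 11 2 13 1 3)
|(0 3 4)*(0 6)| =|(0 3 4 6)| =4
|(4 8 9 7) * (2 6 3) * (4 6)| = 7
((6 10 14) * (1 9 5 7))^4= ((1 9 5 7)(6 10 14))^4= (6 10 14)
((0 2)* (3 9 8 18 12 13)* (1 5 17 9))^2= (1 17 8 12 3 5 9 18 13)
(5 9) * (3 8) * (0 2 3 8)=[2, 1, 3, 0, 4, 9, 6, 7, 8, 5]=(0 2 3)(5 9)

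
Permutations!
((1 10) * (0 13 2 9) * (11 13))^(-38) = ((0 11 13 2 9)(1 10))^(-38) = (0 13 9 11 2)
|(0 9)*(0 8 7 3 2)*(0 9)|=5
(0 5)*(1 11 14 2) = (0 5)(1 11 14 2) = [5, 11, 1, 3, 4, 0, 6, 7, 8, 9, 10, 14, 12, 13, 2]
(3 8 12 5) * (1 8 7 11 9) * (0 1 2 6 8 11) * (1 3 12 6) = (0 3 7)(1 11 9 2)(5 12)(6 8) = [3, 11, 1, 7, 4, 12, 8, 0, 6, 2, 10, 9, 5]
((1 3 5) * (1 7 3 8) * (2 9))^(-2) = (9)(3 5 7)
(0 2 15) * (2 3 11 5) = (0 3 11 5 2 15) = [3, 1, 15, 11, 4, 2, 6, 7, 8, 9, 10, 5, 12, 13, 14, 0]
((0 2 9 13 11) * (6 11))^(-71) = ((0 2 9 13 6 11))^(-71) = (0 2 9 13 6 11)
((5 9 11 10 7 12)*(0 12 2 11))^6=(0 5)(2 10)(7 11)(9 12)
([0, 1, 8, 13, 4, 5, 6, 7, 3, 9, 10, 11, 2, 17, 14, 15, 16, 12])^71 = [0, 1, 12, 8, 4, 5, 6, 7, 2, 9, 10, 11, 17, 3, 14, 15, 16, 13]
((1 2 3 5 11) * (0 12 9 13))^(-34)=((0 12 9 13)(1 2 3 5 11))^(-34)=(0 9)(1 2 3 5 11)(12 13)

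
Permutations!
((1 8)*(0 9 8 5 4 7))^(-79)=(0 4 1 9 7 5 8)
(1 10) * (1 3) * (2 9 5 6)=(1 10 3)(2 9 5 6)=[0, 10, 9, 1, 4, 6, 2, 7, 8, 5, 3]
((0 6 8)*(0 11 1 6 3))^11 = ((0 3)(1 6 8 11))^11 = (0 3)(1 11 8 6)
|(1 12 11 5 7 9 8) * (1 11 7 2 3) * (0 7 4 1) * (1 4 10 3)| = 11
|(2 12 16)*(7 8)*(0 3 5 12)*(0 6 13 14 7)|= |(0 3 5 12 16 2 6 13 14 7 8)|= 11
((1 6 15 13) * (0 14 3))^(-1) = (0 3 14)(1 13 15 6)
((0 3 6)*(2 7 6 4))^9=(0 2)(3 7)(4 6)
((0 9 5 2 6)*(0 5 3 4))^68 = ((0 9 3 4)(2 6 5))^68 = (9)(2 5 6)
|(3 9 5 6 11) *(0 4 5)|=7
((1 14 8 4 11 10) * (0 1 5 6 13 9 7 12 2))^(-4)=((0 1 14 8 4 11 10 5 6 13 9 7 12 2))^(-4)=(0 9 10 14 12 6 4)(1 7 5 8 2 13 11)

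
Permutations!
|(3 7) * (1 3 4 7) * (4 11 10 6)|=|(1 3)(4 7 11 10 6)|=10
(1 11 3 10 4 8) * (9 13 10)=(1 11 3 9 13 10 4 8)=[0, 11, 2, 9, 8, 5, 6, 7, 1, 13, 4, 3, 12, 10]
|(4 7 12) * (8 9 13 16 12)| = |(4 7 8 9 13 16 12)| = 7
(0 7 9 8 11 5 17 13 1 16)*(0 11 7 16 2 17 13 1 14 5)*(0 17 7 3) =(0 16 11 17 1 2 7 9 8 3)(5 13 14) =[16, 2, 7, 0, 4, 13, 6, 9, 3, 8, 10, 17, 12, 14, 5, 15, 11, 1]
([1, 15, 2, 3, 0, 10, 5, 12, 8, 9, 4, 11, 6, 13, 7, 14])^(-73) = (0 5 7 1 10 12 15 4 6 14)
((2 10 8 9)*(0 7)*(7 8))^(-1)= (0 7 10 2 9 8)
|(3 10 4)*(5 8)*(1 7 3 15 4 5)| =|(1 7 3 10 5 8)(4 15)| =6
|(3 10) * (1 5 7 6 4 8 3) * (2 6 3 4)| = 10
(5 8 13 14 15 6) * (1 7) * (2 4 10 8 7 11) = [0, 11, 4, 3, 10, 7, 5, 1, 13, 9, 8, 2, 12, 14, 15, 6] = (1 11 2 4 10 8 13 14 15 6 5 7)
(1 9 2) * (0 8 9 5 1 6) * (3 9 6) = (0 8 6)(1 5)(2 3 9) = [8, 5, 3, 9, 4, 1, 0, 7, 6, 2]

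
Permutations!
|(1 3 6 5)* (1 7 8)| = 6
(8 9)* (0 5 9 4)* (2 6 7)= (0 5 9 8 4)(2 6 7)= [5, 1, 6, 3, 0, 9, 7, 2, 4, 8]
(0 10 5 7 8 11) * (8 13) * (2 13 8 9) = (0 10 5 7 8 11)(2 13 9) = [10, 1, 13, 3, 4, 7, 6, 8, 11, 2, 5, 0, 12, 9]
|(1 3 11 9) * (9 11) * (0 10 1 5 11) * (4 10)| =8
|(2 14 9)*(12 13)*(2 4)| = 4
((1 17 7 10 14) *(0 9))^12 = (1 7 14 17 10)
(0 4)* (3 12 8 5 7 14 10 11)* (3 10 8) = (0 4)(3 12)(5 7 14 8)(10 11) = [4, 1, 2, 12, 0, 7, 6, 14, 5, 9, 11, 10, 3, 13, 8]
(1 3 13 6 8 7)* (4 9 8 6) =[0, 3, 2, 13, 9, 5, 6, 1, 7, 8, 10, 11, 12, 4] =(1 3 13 4 9 8 7)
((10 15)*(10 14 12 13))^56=((10 15 14 12 13))^56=(10 15 14 12 13)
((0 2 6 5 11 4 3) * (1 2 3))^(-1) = (0 3)(1 4 11 5 6 2)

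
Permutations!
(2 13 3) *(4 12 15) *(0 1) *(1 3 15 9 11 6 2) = (0 3 1)(2 13 15 4 12 9 11 6) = [3, 0, 13, 1, 12, 5, 2, 7, 8, 11, 10, 6, 9, 15, 14, 4]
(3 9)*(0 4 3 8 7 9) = [4, 1, 2, 0, 3, 5, 6, 9, 7, 8] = (0 4 3)(7 9 8)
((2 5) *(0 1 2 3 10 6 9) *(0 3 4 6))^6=(0 9 5)(1 3 4)(2 10 6)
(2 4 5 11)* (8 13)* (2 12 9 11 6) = (2 4 5 6)(8 13)(9 11 12) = [0, 1, 4, 3, 5, 6, 2, 7, 13, 11, 10, 12, 9, 8]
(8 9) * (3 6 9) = (3 6 9 8) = [0, 1, 2, 6, 4, 5, 9, 7, 3, 8]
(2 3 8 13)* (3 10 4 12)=(2 10 4 12 3 8 13)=[0, 1, 10, 8, 12, 5, 6, 7, 13, 9, 4, 11, 3, 2]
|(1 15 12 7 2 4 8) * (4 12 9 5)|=6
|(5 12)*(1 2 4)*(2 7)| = |(1 7 2 4)(5 12)| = 4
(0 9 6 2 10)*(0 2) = [9, 1, 10, 3, 4, 5, 0, 7, 8, 6, 2] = (0 9 6)(2 10)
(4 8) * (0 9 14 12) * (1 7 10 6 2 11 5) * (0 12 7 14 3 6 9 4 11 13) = (0 4 8 11 5 1 14 7 10 9 3 6 2 13) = [4, 14, 13, 6, 8, 1, 2, 10, 11, 3, 9, 5, 12, 0, 7]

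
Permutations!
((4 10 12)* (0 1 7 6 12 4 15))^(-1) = (0 15 12 6 7 1)(4 10)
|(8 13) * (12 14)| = 2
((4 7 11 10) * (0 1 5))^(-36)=((0 1 5)(4 7 11 10))^(-36)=(11)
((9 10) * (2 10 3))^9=((2 10 9 3))^9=(2 10 9 3)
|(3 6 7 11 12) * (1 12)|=|(1 12 3 6 7 11)|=6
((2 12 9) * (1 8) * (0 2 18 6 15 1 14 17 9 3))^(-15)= ((0 2 12 3)(1 8 14 17 9 18 6 15))^(-15)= (0 2 12 3)(1 8 14 17 9 18 6 15)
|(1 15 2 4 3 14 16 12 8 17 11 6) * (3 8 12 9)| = 8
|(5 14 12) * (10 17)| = 6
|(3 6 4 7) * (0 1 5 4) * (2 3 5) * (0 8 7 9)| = 10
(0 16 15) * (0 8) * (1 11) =(0 16 15 8)(1 11) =[16, 11, 2, 3, 4, 5, 6, 7, 0, 9, 10, 1, 12, 13, 14, 8, 15]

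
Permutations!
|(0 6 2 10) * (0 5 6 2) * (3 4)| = |(0 2 10 5 6)(3 4)| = 10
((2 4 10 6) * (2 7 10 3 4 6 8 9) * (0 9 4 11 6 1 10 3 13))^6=((0 9 2 1 10 8 4 13)(3 11 6 7))^6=(0 4 10 2)(1 9 13 8)(3 6)(7 11)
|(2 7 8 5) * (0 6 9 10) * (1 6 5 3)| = 10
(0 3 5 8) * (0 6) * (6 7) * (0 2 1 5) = (0 3)(1 5 8 7 6 2) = [3, 5, 1, 0, 4, 8, 2, 6, 7]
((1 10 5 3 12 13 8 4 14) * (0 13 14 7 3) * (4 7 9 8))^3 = ((0 13 4 9 8 7 3 12 14 1 10 5))^3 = (0 9 3 1)(4 7 14 5)(8 12 10 13)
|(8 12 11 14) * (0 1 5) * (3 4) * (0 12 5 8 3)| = 9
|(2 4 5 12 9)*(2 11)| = 6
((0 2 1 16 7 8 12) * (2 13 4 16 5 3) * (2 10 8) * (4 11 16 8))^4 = ((0 13 11 16 7 2 1 5 3 10 4 8 12))^4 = (0 7 3 12 16 5 8 11 1 4 13 2 10)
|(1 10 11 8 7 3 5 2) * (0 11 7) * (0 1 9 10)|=|(0 11 8 1)(2 9 10 7 3 5)|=12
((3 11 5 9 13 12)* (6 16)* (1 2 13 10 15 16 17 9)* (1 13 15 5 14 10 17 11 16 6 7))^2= ((1 2 15 6 11 14 10 5 13 12 3 16 7)(9 17))^2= (17)(1 15 11 10 13 3 7 2 6 14 5 12 16)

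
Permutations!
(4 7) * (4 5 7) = (5 7) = [0, 1, 2, 3, 4, 7, 6, 5]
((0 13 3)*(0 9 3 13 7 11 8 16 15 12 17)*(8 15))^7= (0 7 11 15 12 17)(3 9)(8 16)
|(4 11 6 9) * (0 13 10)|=12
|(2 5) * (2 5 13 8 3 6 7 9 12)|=8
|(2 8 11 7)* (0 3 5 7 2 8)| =|(0 3 5 7 8 11 2)| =7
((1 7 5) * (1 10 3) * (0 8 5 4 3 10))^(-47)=(10)(0 8 5)(1 7 4 3)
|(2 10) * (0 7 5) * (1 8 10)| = |(0 7 5)(1 8 10 2)| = 12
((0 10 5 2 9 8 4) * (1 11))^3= ((0 10 5 2 9 8 4)(1 11))^3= (0 2 4 5 8 10 9)(1 11)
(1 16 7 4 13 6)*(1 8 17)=(1 16 7 4 13 6 8 17)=[0, 16, 2, 3, 13, 5, 8, 4, 17, 9, 10, 11, 12, 6, 14, 15, 7, 1]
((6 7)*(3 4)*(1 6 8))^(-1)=((1 6 7 8)(3 4))^(-1)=(1 8 7 6)(3 4)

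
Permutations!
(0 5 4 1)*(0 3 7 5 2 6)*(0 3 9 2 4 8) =(0 4 1 9 2 6 3 7 5 8) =[4, 9, 6, 7, 1, 8, 3, 5, 0, 2]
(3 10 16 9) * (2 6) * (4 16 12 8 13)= (2 6)(3 10 12 8 13 4 16 9)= [0, 1, 6, 10, 16, 5, 2, 7, 13, 3, 12, 11, 8, 4, 14, 15, 9]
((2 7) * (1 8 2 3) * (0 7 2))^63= ((0 7 3 1 8))^63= (0 1 7 8 3)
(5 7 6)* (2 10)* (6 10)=(2 6 5 7 10)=[0, 1, 6, 3, 4, 7, 5, 10, 8, 9, 2]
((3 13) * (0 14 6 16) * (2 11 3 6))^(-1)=((0 14 2 11 3 13 6 16))^(-1)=(0 16 6 13 3 11 2 14)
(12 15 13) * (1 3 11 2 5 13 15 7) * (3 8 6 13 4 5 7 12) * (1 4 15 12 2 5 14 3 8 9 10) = (1 9 10)(2 7 4 14 3 11 5 15 12)(6 13 8) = [0, 9, 7, 11, 14, 15, 13, 4, 6, 10, 1, 5, 2, 8, 3, 12]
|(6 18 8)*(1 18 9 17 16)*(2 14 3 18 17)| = |(1 17 16)(2 14 3 18 8 6 9)| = 21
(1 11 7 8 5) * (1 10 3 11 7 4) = (1 7 8 5 10 3 11 4) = [0, 7, 2, 11, 1, 10, 6, 8, 5, 9, 3, 4]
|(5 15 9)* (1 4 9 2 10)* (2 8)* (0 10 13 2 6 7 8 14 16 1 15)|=|(0 10 15 14 16 1 4 9 5)(2 13)(6 7 8)|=18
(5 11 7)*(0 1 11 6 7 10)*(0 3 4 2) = (0 1 11 10 3 4 2)(5 6 7) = [1, 11, 0, 4, 2, 6, 7, 5, 8, 9, 3, 10]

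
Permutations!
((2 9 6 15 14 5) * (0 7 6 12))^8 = (0 12 9 2 5 14 15 6 7)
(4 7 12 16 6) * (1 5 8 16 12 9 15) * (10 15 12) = (1 5 8 16 6 4 7 9 12 10 15) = [0, 5, 2, 3, 7, 8, 4, 9, 16, 12, 15, 11, 10, 13, 14, 1, 6]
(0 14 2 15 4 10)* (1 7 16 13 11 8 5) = (0 14 2 15 4 10)(1 7 16 13 11 8 5) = [14, 7, 15, 3, 10, 1, 6, 16, 5, 9, 0, 8, 12, 11, 2, 4, 13]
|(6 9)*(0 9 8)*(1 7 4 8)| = |(0 9 6 1 7 4 8)| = 7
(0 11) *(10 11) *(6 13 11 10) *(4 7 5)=(0 6 13 11)(4 7 5)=[6, 1, 2, 3, 7, 4, 13, 5, 8, 9, 10, 0, 12, 11]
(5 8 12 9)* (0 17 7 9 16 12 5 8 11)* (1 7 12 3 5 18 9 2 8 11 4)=(0 17 12 16 3 5 4 1 7 2 8 18 9 11)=[17, 7, 8, 5, 1, 4, 6, 2, 18, 11, 10, 0, 16, 13, 14, 15, 3, 12, 9]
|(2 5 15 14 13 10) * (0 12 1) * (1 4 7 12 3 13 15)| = 42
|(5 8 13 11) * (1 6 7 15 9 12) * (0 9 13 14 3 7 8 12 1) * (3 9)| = |(0 3 7 15 13 11 5 12)(1 6 8 14 9)| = 40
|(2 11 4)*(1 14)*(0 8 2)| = |(0 8 2 11 4)(1 14)| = 10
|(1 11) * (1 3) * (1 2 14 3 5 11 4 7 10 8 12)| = |(1 4 7 10 8 12)(2 14 3)(5 11)| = 6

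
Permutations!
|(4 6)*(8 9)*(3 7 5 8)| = 10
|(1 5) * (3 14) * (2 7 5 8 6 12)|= 14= |(1 8 6 12 2 7 5)(3 14)|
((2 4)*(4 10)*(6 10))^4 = (10)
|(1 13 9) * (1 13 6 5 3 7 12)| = |(1 6 5 3 7 12)(9 13)| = 6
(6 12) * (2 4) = [0, 1, 4, 3, 2, 5, 12, 7, 8, 9, 10, 11, 6] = (2 4)(6 12)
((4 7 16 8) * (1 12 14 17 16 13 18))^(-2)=(1 13 4 16 14)(7 8 17 12 18)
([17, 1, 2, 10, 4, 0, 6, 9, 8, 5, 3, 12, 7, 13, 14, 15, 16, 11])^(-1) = (0 5 9 7 12 11 17)(3 10)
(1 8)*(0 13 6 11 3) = [13, 8, 2, 0, 4, 5, 11, 7, 1, 9, 10, 3, 12, 6] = (0 13 6 11 3)(1 8)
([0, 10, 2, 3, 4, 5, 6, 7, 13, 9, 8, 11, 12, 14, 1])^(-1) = [0, 14, 2, 3, 4, 5, 6, 7, 10, 9, 1, 11, 12, 8, 13]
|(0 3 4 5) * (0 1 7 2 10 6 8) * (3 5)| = 8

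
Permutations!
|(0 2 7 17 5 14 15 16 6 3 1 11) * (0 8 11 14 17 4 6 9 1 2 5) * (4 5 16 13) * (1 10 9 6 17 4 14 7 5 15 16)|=26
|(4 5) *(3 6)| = 2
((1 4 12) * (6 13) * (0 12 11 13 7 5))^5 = (0 13 12 6 1 7 4 5 11)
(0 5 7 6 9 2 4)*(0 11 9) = (0 5 7 6)(2 4 11 9) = [5, 1, 4, 3, 11, 7, 0, 6, 8, 2, 10, 9]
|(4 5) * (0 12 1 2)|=4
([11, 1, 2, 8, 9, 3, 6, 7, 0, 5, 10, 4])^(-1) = (0 8 3 5 9 4 11)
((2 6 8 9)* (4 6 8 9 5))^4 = (2 6 5)(4 8 9)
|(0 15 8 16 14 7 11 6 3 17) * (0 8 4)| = |(0 15 4)(3 17 8 16 14 7 11 6)| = 24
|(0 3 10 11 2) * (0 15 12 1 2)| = 4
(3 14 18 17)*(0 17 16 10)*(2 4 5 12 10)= (0 17 3 14 18 16 2 4 5 12 10)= [17, 1, 4, 14, 5, 12, 6, 7, 8, 9, 0, 11, 10, 13, 18, 15, 2, 3, 16]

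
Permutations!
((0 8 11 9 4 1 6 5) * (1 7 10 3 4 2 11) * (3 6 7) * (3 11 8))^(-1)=((0 3 4 11 9 2 8 1 7 10 6 5))^(-1)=(0 5 6 10 7 1 8 2 9 11 4 3)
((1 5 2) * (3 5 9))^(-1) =((1 9 3 5 2))^(-1) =(1 2 5 3 9)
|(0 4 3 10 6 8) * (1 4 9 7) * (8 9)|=14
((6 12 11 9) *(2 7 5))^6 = (6 11)(9 12)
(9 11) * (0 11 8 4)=(0 11 9 8 4)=[11, 1, 2, 3, 0, 5, 6, 7, 4, 8, 10, 9]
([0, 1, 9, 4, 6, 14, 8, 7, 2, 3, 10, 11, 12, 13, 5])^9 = [0, 1, 4, 8, 2, 14, 9, 7, 3, 6, 10, 11, 12, 13, 5]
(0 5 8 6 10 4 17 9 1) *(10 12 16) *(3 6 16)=[5, 0, 2, 6, 17, 8, 12, 7, 16, 1, 4, 11, 3, 13, 14, 15, 10, 9]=(0 5 8 16 10 4 17 9 1)(3 6 12)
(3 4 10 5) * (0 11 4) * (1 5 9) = (0 11 4 10 9 1 5 3) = [11, 5, 2, 0, 10, 3, 6, 7, 8, 1, 9, 4]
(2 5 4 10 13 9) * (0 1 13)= (0 1 13 9 2 5 4 10)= [1, 13, 5, 3, 10, 4, 6, 7, 8, 2, 0, 11, 12, 9]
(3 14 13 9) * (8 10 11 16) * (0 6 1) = [6, 0, 2, 14, 4, 5, 1, 7, 10, 3, 11, 16, 12, 9, 13, 15, 8] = (0 6 1)(3 14 13 9)(8 10 11 16)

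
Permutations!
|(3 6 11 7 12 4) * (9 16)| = |(3 6 11 7 12 4)(9 16)| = 6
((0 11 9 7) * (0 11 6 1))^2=(0 1 6)(7 9 11)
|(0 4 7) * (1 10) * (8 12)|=6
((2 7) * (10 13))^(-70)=((2 7)(10 13))^(-70)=(13)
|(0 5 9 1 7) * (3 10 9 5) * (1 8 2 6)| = |(0 3 10 9 8 2 6 1 7)| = 9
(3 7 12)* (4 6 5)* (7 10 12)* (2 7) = (2 7)(3 10 12)(4 6 5) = [0, 1, 7, 10, 6, 4, 5, 2, 8, 9, 12, 11, 3]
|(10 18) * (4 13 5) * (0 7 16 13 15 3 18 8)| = |(0 7 16 13 5 4 15 3 18 10 8)| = 11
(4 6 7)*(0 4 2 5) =(0 4 6 7 2 5) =[4, 1, 5, 3, 6, 0, 7, 2]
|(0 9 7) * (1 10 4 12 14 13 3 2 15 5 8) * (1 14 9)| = 7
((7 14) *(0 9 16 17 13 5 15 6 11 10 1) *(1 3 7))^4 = (0 13 11 14 16 15 3)(1 17 6 7 9 5 10)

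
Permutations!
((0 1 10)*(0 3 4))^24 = (0 4 3 10 1)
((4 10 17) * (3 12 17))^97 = ((3 12 17 4 10))^97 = (3 17 10 12 4)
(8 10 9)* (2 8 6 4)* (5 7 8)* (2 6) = [0, 1, 5, 3, 6, 7, 4, 8, 10, 2, 9] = (2 5 7 8 10 9)(4 6)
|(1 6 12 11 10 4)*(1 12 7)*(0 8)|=12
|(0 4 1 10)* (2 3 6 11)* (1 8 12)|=12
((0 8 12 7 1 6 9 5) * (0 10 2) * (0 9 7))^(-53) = (0 8 12)(1 6 7)(2 10 5 9)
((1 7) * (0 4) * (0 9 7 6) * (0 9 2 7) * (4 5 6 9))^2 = (0 6 2 1)(4 7 9 5)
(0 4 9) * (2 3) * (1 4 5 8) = (0 5 8 1 4 9)(2 3) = [5, 4, 3, 2, 9, 8, 6, 7, 1, 0]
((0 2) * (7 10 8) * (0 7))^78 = (0 10 2 8 7)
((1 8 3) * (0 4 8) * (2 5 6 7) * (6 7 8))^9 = ((0 4 6 8 3 1)(2 5 7))^9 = (0 8)(1 6)(3 4)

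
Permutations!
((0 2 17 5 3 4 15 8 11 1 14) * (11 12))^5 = (0 4 1 5 12 2 15 14 3 11 17 8)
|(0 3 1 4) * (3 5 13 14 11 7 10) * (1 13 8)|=|(0 5 8 1 4)(3 13 14 11 7 10)|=30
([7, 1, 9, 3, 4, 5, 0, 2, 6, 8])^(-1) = [6, 1, 7, 3, 4, 5, 8, 0, 9, 2]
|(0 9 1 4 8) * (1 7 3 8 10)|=|(0 9 7 3 8)(1 4 10)|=15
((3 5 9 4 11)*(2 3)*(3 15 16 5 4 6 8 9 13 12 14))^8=((2 15 16 5 13 12 14 3 4 11)(6 8 9))^8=(2 4 14 13 16)(3 12 5 15 11)(6 9 8)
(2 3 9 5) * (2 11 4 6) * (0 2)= (0 2 3 9 5 11 4 6)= [2, 1, 3, 9, 6, 11, 0, 7, 8, 5, 10, 4]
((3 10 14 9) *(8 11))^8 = ((3 10 14 9)(8 11))^8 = (14)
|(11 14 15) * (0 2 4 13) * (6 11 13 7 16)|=10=|(0 2 4 7 16 6 11 14 15 13)|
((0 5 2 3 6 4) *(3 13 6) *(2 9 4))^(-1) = ((0 5 9 4)(2 13 6))^(-1) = (0 4 9 5)(2 6 13)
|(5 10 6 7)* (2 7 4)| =6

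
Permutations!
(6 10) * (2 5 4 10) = (2 5 4 10 6) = [0, 1, 5, 3, 10, 4, 2, 7, 8, 9, 6]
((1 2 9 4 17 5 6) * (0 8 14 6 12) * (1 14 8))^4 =(0 4)(1 17)(2 5)(9 12)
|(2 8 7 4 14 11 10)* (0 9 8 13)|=10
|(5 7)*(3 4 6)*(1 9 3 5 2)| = |(1 9 3 4 6 5 7 2)| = 8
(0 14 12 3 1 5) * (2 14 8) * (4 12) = (0 8 2 14 4 12 3 1 5) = [8, 5, 14, 1, 12, 0, 6, 7, 2, 9, 10, 11, 3, 13, 4]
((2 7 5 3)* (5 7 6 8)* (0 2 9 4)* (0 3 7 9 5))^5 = (9)(0 2 6 8)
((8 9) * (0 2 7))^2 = ((0 2 7)(8 9))^2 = (9)(0 7 2)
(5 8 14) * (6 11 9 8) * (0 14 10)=[14, 1, 2, 3, 4, 6, 11, 7, 10, 8, 0, 9, 12, 13, 5]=(0 14 5 6 11 9 8 10)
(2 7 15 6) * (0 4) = (0 4)(2 7 15 6) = [4, 1, 7, 3, 0, 5, 2, 15, 8, 9, 10, 11, 12, 13, 14, 6]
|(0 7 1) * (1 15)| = |(0 7 15 1)| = 4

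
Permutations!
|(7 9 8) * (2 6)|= 6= |(2 6)(7 9 8)|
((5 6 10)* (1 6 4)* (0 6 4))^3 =((0 6 10 5)(1 4))^3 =(0 5 10 6)(1 4)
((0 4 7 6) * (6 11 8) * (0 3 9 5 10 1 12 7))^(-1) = ((0 4)(1 12 7 11 8 6 3 9 5 10))^(-1) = (0 4)(1 10 5 9 3 6 8 11 7 12)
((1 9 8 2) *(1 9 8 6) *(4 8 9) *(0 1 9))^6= (9)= ((0 1)(2 4 8)(6 9))^6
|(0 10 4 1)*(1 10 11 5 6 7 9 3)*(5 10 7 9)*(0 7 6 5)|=9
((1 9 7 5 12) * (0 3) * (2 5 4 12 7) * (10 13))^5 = ((0 3)(1 9 2 5 7 4 12)(10 13))^5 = (0 3)(1 4 5 9 12 7 2)(10 13)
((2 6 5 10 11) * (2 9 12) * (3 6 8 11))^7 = (2 11 12 8 9)(3 10 5 6) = ((2 8 11 9 12)(3 6 5 10))^7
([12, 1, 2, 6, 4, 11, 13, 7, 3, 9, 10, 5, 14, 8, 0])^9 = [0, 1, 2, 6, 4, 11, 13, 7, 3, 9, 10, 5, 12, 8, 14]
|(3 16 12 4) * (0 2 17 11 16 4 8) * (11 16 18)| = 6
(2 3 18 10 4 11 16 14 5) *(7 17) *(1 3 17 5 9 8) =(1 3 18 10 4 11 16 14 9 8)(2 17 7 5) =[0, 3, 17, 18, 11, 2, 6, 5, 1, 8, 4, 16, 12, 13, 9, 15, 14, 7, 10]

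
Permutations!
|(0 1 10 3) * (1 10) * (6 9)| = |(0 10 3)(6 9)| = 6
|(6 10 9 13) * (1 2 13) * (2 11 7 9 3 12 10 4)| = 12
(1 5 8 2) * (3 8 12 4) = [0, 5, 1, 8, 3, 12, 6, 7, 2, 9, 10, 11, 4] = (1 5 12 4 3 8 2)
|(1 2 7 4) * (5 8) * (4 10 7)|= |(1 2 4)(5 8)(7 10)|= 6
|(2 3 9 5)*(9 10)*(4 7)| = 10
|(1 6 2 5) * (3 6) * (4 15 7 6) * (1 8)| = 9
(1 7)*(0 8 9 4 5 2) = (0 8 9 4 5 2)(1 7) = [8, 7, 0, 3, 5, 2, 6, 1, 9, 4]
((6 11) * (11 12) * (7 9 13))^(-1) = (6 11 12)(7 13 9)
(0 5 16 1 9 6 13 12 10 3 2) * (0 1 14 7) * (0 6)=(0 5 16 14 7 6 13 12 10 3 2 1 9)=[5, 9, 1, 2, 4, 16, 13, 6, 8, 0, 3, 11, 10, 12, 7, 15, 14]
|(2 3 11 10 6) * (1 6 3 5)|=12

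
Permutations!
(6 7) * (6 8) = (6 7 8) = [0, 1, 2, 3, 4, 5, 7, 8, 6]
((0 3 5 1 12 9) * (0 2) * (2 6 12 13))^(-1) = (0 2 13 1 5 3)(6 9 12)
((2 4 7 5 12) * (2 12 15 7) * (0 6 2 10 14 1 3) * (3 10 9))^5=(0 3 9 4 2 6)(1 14 10)(5 7 15)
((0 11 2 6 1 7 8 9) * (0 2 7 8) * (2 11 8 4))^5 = (11)(1 4 2 6)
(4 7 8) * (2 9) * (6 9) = (2 6 9)(4 7 8) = [0, 1, 6, 3, 7, 5, 9, 8, 4, 2]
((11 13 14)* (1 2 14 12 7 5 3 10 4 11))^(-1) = ((1 2 14)(3 10 4 11 13 12 7 5))^(-1) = (1 14 2)(3 5 7 12 13 11 4 10)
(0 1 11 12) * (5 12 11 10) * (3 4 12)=(0 1 10 5 3 4 12)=[1, 10, 2, 4, 12, 3, 6, 7, 8, 9, 5, 11, 0]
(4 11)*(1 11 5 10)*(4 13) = [0, 11, 2, 3, 5, 10, 6, 7, 8, 9, 1, 13, 12, 4] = (1 11 13 4 5 10)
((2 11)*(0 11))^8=((0 11 2))^8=(0 2 11)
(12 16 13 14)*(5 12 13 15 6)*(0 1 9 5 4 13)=(0 1 9 5 12 16 15 6 4 13 14)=[1, 9, 2, 3, 13, 12, 4, 7, 8, 5, 10, 11, 16, 14, 0, 6, 15]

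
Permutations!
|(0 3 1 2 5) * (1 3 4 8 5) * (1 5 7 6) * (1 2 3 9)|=21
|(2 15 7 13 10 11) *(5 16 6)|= |(2 15 7 13 10 11)(5 16 6)|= 6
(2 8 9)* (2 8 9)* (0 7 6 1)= (0 7 6 1)(2 9 8)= [7, 0, 9, 3, 4, 5, 1, 6, 2, 8]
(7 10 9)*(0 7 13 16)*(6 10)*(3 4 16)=(0 7 6 10 9 13 3 4 16)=[7, 1, 2, 4, 16, 5, 10, 6, 8, 13, 9, 11, 12, 3, 14, 15, 0]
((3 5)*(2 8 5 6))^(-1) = ((2 8 5 3 6))^(-1) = (2 6 3 5 8)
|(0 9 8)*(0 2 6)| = |(0 9 8 2 6)| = 5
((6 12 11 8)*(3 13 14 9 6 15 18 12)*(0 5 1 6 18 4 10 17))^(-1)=(0 17 10 4 15 8 11 12 18 9 14 13 3 6 1 5)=((0 5 1 6 3 13 14 9 18 12 11 8 15 4 10 17))^(-1)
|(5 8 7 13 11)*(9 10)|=|(5 8 7 13 11)(9 10)|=10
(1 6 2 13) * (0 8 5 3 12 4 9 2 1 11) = (0 8 5 3 12 4 9 2 13 11)(1 6) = [8, 6, 13, 12, 9, 3, 1, 7, 5, 2, 10, 0, 4, 11]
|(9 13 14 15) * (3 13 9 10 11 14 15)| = 6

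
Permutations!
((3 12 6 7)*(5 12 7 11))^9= ((3 7)(5 12 6 11))^9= (3 7)(5 12 6 11)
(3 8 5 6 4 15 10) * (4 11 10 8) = (3 4 15 8 5 6 11 10) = [0, 1, 2, 4, 15, 6, 11, 7, 5, 9, 3, 10, 12, 13, 14, 8]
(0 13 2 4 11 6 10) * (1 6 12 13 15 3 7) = (0 15 3 7 1 6 10)(2 4 11 12 13) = [15, 6, 4, 7, 11, 5, 10, 1, 8, 9, 0, 12, 13, 2, 14, 3]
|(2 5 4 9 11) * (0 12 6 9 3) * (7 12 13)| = 11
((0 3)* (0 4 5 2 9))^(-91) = ((0 3 4 5 2 9))^(-91) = (0 9 2 5 4 3)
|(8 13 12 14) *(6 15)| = |(6 15)(8 13 12 14)| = 4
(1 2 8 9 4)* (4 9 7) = (9)(1 2 8 7 4) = [0, 2, 8, 3, 1, 5, 6, 4, 7, 9]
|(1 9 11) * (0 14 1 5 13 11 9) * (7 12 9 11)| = |(0 14 1)(5 13 7 12 9 11)| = 6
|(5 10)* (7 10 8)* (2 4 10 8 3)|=10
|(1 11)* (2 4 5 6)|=|(1 11)(2 4 5 6)|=4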